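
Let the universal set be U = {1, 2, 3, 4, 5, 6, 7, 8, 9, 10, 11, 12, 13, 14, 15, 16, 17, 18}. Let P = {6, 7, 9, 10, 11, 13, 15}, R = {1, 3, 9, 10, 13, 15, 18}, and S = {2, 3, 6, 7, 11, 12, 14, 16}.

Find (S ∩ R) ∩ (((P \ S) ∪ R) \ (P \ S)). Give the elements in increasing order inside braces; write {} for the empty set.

S ∩ R = {3}
P \ S = {9, 10, 13, 15}
(P \ S) ∪ R = {1, 3, 9, 10, 13, 15, 18}
((P \ S) ∪ R) \ (P \ S) = {1, 3, 18}
(S ∩ R) ∩ (((P \ S) ∪ R) \ (P \ S)) = {3}

{3}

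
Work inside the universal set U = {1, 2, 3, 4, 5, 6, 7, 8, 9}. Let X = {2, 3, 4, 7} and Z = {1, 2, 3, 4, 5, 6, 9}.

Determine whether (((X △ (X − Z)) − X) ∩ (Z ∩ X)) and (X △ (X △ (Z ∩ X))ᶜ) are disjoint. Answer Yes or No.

Yes

X − Z = {7}
X △ (X − Z) = {2, 3, 4}
(X △ (X − Z)) − X = {}
Z ∩ X = {2, 3, 4}
((X △ (X − Z)) − X) ∩ (Z ∩ X) = {}
X △ (Z ∩ X) = {7}
(X △ (Z ∩ X))ᶜ = {1, 2, 3, 4, 5, 6, 8, 9}
X △ (X △ (Z ∩ X))ᶜ = {1, 5, 6, 7, 8, 9}
{} and {1, 5, 6, 7, 8, 9} share no elements.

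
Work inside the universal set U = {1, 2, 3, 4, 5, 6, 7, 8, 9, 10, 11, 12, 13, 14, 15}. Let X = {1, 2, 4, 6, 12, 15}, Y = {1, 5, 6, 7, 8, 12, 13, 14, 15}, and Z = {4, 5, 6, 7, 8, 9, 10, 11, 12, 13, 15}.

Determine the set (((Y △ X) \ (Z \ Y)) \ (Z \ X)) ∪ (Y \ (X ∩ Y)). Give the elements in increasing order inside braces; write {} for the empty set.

{2, 5, 7, 8, 13, 14}

Y △ X = {2, 4, 5, 7, 8, 13, 14}
Z \ Y = {4, 9, 10, 11}
(Y △ X) \ (Z \ Y) = {2, 5, 7, 8, 13, 14}
Z \ X = {5, 7, 8, 9, 10, 11, 13}
((Y △ X) \ (Z \ Y)) \ (Z \ X) = {2, 14}
X ∩ Y = {1, 6, 12, 15}
Y \ (X ∩ Y) = {5, 7, 8, 13, 14}
(((Y △ X) \ (Z \ Y)) \ (Z \ X)) ∪ (Y \ (X ∩ Y)) = {2, 5, 7, 8, 13, 14}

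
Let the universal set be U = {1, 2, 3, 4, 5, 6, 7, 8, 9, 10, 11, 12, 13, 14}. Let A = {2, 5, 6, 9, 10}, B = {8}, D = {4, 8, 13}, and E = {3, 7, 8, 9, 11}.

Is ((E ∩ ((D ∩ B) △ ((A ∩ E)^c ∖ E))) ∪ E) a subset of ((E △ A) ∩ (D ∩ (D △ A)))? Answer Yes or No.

D ∩ B = {8}
A ∩ E = {9}
(A ∩ E)^c = {1, 2, 3, 4, 5, 6, 7, 8, 10, 11, 12, 13, 14}
(A ∩ E)^c ∖ E = {1, 2, 4, 5, 6, 10, 12, 13, 14}
(D ∩ B) △ ((A ∩ E)^c ∖ E) = {1, 2, 4, 5, 6, 8, 10, 12, 13, 14}
E ∩ ((D ∩ B) △ ((A ∩ E)^c ∖ E)) = {8}
(E ∩ ((D ∩ B) △ ((A ∩ E)^c ∖ E))) ∪ E = {3, 7, 8, 9, 11}
E △ A = {2, 3, 5, 6, 7, 8, 10, 11}
D △ A = {2, 4, 5, 6, 8, 9, 10, 13}
D ∩ (D △ A) = {4, 8, 13}
(E △ A) ∩ (D ∩ (D △ A)) = {8}
3 ∈ (E ∩ ((D ∩ B) △ ((A ∩ E)^c ∖ E))) ∪ E but 3 ∉ (E △ A) ∩ (D ∩ (D △ A)), so the inclusion fails.

No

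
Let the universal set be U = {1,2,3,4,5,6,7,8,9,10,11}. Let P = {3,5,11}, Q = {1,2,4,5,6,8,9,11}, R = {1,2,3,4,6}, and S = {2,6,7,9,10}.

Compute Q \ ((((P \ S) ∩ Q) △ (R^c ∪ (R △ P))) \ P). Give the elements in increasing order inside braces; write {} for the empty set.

{5,11}

P \ S = {3,5,11}
(P \ S) ∩ Q = {5,11}
R^c = {5,7,8,9,10,11}
R △ P = {1,2,4,5,6,11}
R^c ∪ (R △ P) = {1,2,4,5,6,7,8,9,10,11}
((P \ S) ∩ Q) △ (R^c ∪ (R △ P)) = {1,2,4,6,7,8,9,10}
(((P \ S) ∩ Q) △ (R^c ∪ (R △ P))) \ P = {1,2,4,6,7,8,9,10}
Q \ ((((P \ S) ∩ Q) △ (R^c ∪ (R △ P))) \ P) = {5,11}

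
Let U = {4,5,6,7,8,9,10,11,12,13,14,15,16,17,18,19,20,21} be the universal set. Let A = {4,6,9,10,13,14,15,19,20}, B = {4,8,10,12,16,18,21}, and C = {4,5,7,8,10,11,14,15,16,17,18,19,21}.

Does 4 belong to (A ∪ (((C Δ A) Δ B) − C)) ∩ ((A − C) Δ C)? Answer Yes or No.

Yes

4 ∈ C and 4 ∈ A, so 4 ∉ C Δ A
4 ∉ (C Δ A) and 4 ∈ B, so 4 ∈ (C Δ A) Δ B
4 ∈ ((C Δ A) Δ B) and 4 ∈ C, so 4 ∉ ((C Δ A) Δ B) − C
4 ∈ A and 4 ∉ (((C Δ A) Δ B) − C), so 4 ∈ A ∪ (((C Δ A) Δ B) − C)
4 ∈ A and 4 ∈ C, so 4 ∉ A − C
4 ∉ (A − C) and 4 ∈ C, so 4 ∈ (A − C) Δ C
4 ∈ (A ∪ (((C Δ A) Δ B) − C)) and 4 ∈ ((A − C) Δ C), so 4 ∈ (A ∪ (((C Δ A) Δ B) − C)) ∩ ((A − C) Δ C)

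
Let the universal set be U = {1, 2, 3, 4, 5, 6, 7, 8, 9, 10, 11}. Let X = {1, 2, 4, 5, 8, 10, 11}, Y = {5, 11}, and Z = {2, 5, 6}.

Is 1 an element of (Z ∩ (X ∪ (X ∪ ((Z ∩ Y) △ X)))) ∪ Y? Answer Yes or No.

No

1 ∉ Z and 1 ∉ Y, so 1 ∉ Z ∩ Y
1 ∉ (Z ∩ Y) and 1 ∈ X, so 1 ∈ (Z ∩ Y) △ X
1 ∈ X and 1 ∈ ((Z ∩ Y) △ X), so 1 ∈ X ∪ ((Z ∩ Y) △ X)
1 ∈ X and 1 ∈ (X ∪ ((Z ∩ Y) △ X)), so 1 ∈ X ∪ (X ∪ ((Z ∩ Y) △ X))
1 ∉ Z and 1 ∈ (X ∪ (X ∪ ((Z ∩ Y) △ X))), so 1 ∉ Z ∩ (X ∪ (X ∪ ((Z ∩ Y) △ X)))
1 ∉ (Z ∩ (X ∪ (X ∪ ((Z ∩ Y) △ X)))) and 1 ∉ Y, so 1 ∉ (Z ∩ (X ∪ (X ∪ ((Z ∩ Y) △ X)))) ∪ Y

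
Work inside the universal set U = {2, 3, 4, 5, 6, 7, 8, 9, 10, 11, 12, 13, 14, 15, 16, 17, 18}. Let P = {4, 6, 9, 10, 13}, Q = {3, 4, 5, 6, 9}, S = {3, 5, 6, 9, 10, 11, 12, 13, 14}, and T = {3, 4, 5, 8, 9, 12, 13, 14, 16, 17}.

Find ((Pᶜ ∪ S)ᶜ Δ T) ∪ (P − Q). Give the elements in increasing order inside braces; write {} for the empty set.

{3, 5, 8, 9, 10, 12, 13, 14, 16, 17}

Pᶜ = {2, 3, 5, 7, 8, 11, 12, 14, 15, 16, 17, 18}
Pᶜ ∪ S = {2, 3, 5, 6, 7, 8, 9, 10, 11, 12, 13, 14, 15, 16, 17, 18}
(Pᶜ ∪ S)ᶜ = {4}
(Pᶜ ∪ S)ᶜ Δ T = {3, 5, 8, 9, 12, 13, 14, 16, 17}
P − Q = {10, 13}
((Pᶜ ∪ S)ᶜ Δ T) ∪ (P − Q) = {3, 5, 8, 9, 10, 12, 13, 14, 16, 17}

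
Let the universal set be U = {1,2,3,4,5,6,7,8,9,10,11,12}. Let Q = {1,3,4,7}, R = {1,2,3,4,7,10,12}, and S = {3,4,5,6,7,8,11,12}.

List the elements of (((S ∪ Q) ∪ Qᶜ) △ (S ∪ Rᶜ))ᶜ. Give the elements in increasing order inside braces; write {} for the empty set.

{3,4,5,6,7,8,9,11,12}

S ∪ Q = {1,3,4,5,6,7,8,11,12}
Qᶜ = {2,5,6,8,9,10,11,12}
(S ∪ Q) ∪ Qᶜ = {1,2,3,4,5,6,7,8,9,10,11,12}
Rᶜ = {5,6,8,9,11}
S ∪ Rᶜ = {3,4,5,6,7,8,9,11,12}
((S ∪ Q) ∪ Qᶜ) △ (S ∪ Rᶜ) = {1,2,10}
(((S ∪ Q) ∪ Qᶜ) △ (S ∪ Rᶜ))ᶜ = {3,4,5,6,7,8,9,11,12}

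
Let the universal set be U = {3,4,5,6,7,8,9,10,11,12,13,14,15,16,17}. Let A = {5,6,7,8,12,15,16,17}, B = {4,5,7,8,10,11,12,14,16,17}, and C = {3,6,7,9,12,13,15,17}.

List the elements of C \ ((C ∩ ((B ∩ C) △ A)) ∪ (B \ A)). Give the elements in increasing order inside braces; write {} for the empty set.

{3,7,9,12,13,17}

B ∩ C = {7,12,17}
(B ∩ C) △ A = {5,6,8,15,16}
C ∩ ((B ∩ C) △ A) = {6,15}
B \ A = {4,10,11,14}
(C ∩ ((B ∩ C) △ A)) ∪ (B \ A) = {4,6,10,11,14,15}
C \ ((C ∩ ((B ∩ C) △ A)) ∪ (B \ A)) = {3,7,9,12,13,17}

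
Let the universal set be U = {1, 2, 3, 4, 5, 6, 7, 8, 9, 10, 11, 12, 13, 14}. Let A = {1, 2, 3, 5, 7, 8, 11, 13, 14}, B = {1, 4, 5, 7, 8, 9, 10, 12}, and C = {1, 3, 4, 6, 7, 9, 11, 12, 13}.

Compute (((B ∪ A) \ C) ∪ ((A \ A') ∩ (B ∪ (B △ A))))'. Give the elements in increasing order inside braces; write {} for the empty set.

B ∪ A = {1, 2, 3, 4, 5, 7, 8, 9, 10, 11, 12, 13, 14}
(B ∪ A) \ C = {2, 5, 8, 10, 14}
A' = {4, 6, 9, 10, 12}
A \ A' = {1, 2, 3, 5, 7, 8, 11, 13, 14}
B △ A = {2, 3, 4, 9, 10, 11, 12, 13, 14}
B ∪ (B △ A) = {1, 2, 3, 4, 5, 7, 8, 9, 10, 11, 12, 13, 14}
(A \ A') ∩ (B ∪ (B △ A)) = {1, 2, 3, 5, 7, 8, 11, 13, 14}
((B ∪ A) \ C) ∪ ((A \ A') ∩ (B ∪ (B △ A))) = {1, 2, 3, 5, 7, 8, 10, 11, 13, 14}
(((B ∪ A) \ C) ∪ ((A \ A') ∩ (B ∪ (B △ A))))' = {4, 6, 9, 12}

{4, 6, 9, 12}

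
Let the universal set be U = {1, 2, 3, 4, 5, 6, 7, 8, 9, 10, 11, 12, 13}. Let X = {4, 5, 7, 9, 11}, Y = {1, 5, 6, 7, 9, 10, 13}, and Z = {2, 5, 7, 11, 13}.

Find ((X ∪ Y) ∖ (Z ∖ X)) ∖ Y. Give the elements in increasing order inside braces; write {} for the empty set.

{4, 11}

X ∪ Y = {1, 4, 5, 6, 7, 9, 10, 11, 13}
Z ∖ X = {2, 13}
(X ∪ Y) ∖ (Z ∖ X) = {1, 4, 5, 6, 7, 9, 10, 11}
((X ∪ Y) ∖ (Z ∖ X)) ∖ Y = {4, 11}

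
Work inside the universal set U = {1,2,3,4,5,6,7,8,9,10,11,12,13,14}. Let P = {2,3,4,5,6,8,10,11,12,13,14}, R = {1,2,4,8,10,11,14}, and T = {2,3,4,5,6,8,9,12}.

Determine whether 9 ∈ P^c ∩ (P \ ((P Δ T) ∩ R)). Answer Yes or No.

9 ∉ P, so 9 ∈ P^c
9 ∉ P and 9 ∈ T, so 9 ∈ P Δ T
9 ∈ (P Δ T) and 9 ∉ R, so 9 ∉ (P Δ T) ∩ R
9 ∉ P and 9 ∉ ((P Δ T) ∩ R), so 9 ∉ P \ ((P Δ T) ∩ R)
9 ∈ P^c and 9 ∉ (P \ ((P Δ T) ∩ R)), so 9 ∉ P^c ∩ (P \ ((P Δ T) ∩ R))

No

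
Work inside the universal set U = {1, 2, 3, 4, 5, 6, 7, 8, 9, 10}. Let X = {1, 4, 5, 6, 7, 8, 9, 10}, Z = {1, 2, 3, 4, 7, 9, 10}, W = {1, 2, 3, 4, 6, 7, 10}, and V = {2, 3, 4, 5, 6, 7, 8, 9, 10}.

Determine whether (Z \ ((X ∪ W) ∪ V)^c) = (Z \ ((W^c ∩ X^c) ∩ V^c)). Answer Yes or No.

Yes

X ∪ W = {1, 2, 3, 4, 5, 6, 7, 8, 9, 10}
(X ∪ W) ∪ V = {1, 2, 3, 4, 5, 6, 7, 8, 9, 10}
((X ∪ W) ∪ V)^c = {}
Z \ ((X ∪ W) ∪ V)^c = {1, 2, 3, 4, 7, 9, 10}
W^c = {5, 8, 9}
X^c = {2, 3}
W^c ∩ X^c = {}
V^c = {1}
(W^c ∩ X^c) ∩ V^c = {}
Z \ ((W^c ∩ X^c) ∩ V^c) = {1, 2, 3, 4, 7, 9, 10}
Both equal {1, 2, 3, 4, 7, 9, 10}, so Z \ ((X ∪ W) ∪ V)^c = Z \ ((W^c ∩ X^c) ∩ V^c).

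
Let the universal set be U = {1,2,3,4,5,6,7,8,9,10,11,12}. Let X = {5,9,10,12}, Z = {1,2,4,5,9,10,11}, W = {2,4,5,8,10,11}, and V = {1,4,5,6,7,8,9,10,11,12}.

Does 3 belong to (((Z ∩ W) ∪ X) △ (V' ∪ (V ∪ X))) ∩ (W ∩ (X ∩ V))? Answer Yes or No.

3 ∉ Z and 3 ∉ W, so 3 ∉ Z ∩ W
3 ∉ (Z ∩ W) and 3 ∉ X, so 3 ∉ (Z ∩ W) ∪ X
3 ∉ V, so 3 ∈ V'
3 ∉ V and 3 ∉ X, so 3 ∉ V ∪ X
3 ∈ V' and 3 ∉ (V ∪ X), so 3 ∈ V' ∪ (V ∪ X)
3 ∉ ((Z ∩ W) ∪ X) and 3 ∈ (V' ∪ (V ∪ X)), so 3 ∈ ((Z ∩ W) ∪ X) △ (V' ∪ (V ∪ X))
3 ∉ X and 3 ∉ V, so 3 ∉ X ∩ V
3 ∉ W and 3 ∉ (X ∩ V), so 3 ∉ W ∩ (X ∩ V)
3 ∈ (((Z ∩ W) ∪ X) △ (V' ∪ (V ∪ X))) and 3 ∉ (W ∩ (X ∩ V)), so 3 ∉ (((Z ∩ W) ∪ X) △ (V' ∪ (V ∪ X))) ∩ (W ∩ (X ∩ V))

No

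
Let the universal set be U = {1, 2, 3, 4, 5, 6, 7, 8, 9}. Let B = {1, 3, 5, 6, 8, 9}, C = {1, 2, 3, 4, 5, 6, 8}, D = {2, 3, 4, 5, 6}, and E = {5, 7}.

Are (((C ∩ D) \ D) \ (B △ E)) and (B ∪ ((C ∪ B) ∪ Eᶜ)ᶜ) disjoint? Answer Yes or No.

C ∩ D = {2, 3, 4, 5, 6}
(C ∩ D) \ D = {}
B △ E = {1, 3, 6, 7, 8, 9}
((C ∩ D) \ D) \ (B △ E) = {}
C ∪ B = {1, 2, 3, 4, 5, 6, 8, 9}
Eᶜ = {1, 2, 3, 4, 6, 8, 9}
(C ∪ B) ∪ Eᶜ = {1, 2, 3, 4, 5, 6, 8, 9}
((C ∪ B) ∪ Eᶜ)ᶜ = {7}
B ∪ ((C ∪ B) ∪ Eᶜ)ᶜ = {1, 3, 5, 6, 7, 8, 9}
{} and {1, 3, 5, 6, 7, 8, 9} share no elements.

Yes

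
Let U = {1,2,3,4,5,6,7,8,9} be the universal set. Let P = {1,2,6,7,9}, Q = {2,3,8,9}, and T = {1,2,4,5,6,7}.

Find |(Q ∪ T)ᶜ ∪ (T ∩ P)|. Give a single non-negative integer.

Q ∪ T = {1,2,3,4,5,6,7,8,9}
(Q ∪ T)ᶜ = {}
T ∩ P = {1,2,6,7}
(Q ∪ T)ᶜ ∪ (T ∩ P) = {1,2,6,7}
|(Q ∪ T)ᶜ ∪ (T ∩ P)| = 4

4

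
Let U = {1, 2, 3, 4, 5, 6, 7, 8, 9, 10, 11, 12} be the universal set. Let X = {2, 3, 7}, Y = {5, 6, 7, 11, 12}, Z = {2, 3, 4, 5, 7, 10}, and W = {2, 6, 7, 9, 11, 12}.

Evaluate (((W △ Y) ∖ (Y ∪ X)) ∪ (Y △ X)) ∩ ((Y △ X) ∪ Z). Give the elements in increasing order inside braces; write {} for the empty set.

{2, 3, 5, 6, 11, 12}

W △ Y = {2, 5, 9}
Y ∪ X = {2, 3, 5, 6, 7, 11, 12}
(W △ Y) ∖ (Y ∪ X) = {9}
Y △ X = {2, 3, 5, 6, 11, 12}
((W △ Y) ∖ (Y ∪ X)) ∪ (Y △ X) = {2, 3, 5, 6, 9, 11, 12}
(Y △ X) ∪ Z = {2, 3, 4, 5, 6, 7, 10, 11, 12}
(((W △ Y) ∖ (Y ∪ X)) ∪ (Y △ X)) ∩ ((Y △ X) ∪ Z) = {2, 3, 5, 6, 11, 12}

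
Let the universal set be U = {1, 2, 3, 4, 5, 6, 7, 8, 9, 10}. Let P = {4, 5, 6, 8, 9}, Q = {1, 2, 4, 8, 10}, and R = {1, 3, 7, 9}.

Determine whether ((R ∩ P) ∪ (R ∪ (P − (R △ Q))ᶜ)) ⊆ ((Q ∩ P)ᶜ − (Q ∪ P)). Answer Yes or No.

R ∩ P = {9}
R △ Q = {2, 3, 4, 7, 8, 9, 10}
P − (R △ Q) = {5, 6}
(P − (R △ Q))ᶜ = {1, 2, 3, 4, 7, 8, 9, 10}
R ∪ (P − (R △ Q))ᶜ = {1, 2, 3, 4, 7, 8, 9, 10}
(R ∩ P) ∪ (R ∪ (P − (R △ Q))ᶜ) = {1, 2, 3, 4, 7, 8, 9, 10}
Q ∩ P = {4, 8}
(Q ∩ P)ᶜ = {1, 2, 3, 5, 6, 7, 9, 10}
Q ∪ P = {1, 2, 4, 5, 6, 8, 9, 10}
(Q ∩ P)ᶜ − (Q ∪ P) = {3, 7}
1 ∈ (R ∩ P) ∪ (R ∪ (P − (R △ Q))ᶜ) but 1 ∉ (Q ∩ P)ᶜ − (Q ∪ P), so the inclusion fails.

No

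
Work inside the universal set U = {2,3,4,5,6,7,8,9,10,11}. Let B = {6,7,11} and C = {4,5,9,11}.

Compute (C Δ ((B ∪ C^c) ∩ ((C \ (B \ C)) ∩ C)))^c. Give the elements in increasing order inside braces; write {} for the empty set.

C^c = {2,3,6,7,8,10}
B ∪ C^c = {2,3,6,7,8,10,11}
B \ C = {6,7}
C \ (B \ C) = {4,5,9,11}
(C \ (B \ C)) ∩ C = {4,5,9,11}
(B ∪ C^c) ∩ ((C \ (B \ C)) ∩ C) = {11}
C Δ ((B ∪ C^c) ∩ ((C \ (B \ C)) ∩ C)) = {4,5,9}
(C Δ ((B ∪ C^c) ∩ ((C \ (B \ C)) ∩ C)))^c = {2,3,6,7,8,10,11}

{2,3,6,7,8,10,11}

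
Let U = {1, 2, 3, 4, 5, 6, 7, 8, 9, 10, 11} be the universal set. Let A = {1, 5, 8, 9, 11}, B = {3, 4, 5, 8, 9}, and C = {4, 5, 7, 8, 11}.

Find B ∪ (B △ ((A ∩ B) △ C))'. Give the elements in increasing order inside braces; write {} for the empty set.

A ∩ B = {5, 8, 9}
(A ∩ B) △ C = {4, 7, 9, 11}
B △ ((A ∩ B) △ C) = {3, 5, 7, 8, 11}
(B △ ((A ∩ B) △ C))' = {1, 2, 4, 6, 9, 10}
B ∪ (B △ ((A ∩ B) △ C))' = {1, 2, 3, 4, 5, 6, 8, 9, 10}

{1, 2, 3, 4, 5, 6, 8, 9, 10}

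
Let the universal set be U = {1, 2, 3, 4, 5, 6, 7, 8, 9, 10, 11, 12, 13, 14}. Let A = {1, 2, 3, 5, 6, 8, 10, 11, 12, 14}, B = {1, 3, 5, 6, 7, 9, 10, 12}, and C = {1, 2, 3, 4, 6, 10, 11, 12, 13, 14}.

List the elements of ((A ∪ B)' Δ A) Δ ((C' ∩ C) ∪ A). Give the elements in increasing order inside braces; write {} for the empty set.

A ∪ B = {1, 2, 3, 5, 6, 7, 8, 9, 10, 11, 12, 14}
(A ∪ B)' = {4, 13}
(A ∪ B)' Δ A = {1, 2, 3, 4, 5, 6, 8, 10, 11, 12, 13, 14}
C' = {5, 7, 8, 9}
C' ∩ C = {}
(C' ∩ C) ∪ A = {1, 2, 3, 5, 6, 8, 10, 11, 12, 14}
((A ∪ B)' Δ A) Δ ((C' ∩ C) ∪ A) = {4, 13}

{4, 13}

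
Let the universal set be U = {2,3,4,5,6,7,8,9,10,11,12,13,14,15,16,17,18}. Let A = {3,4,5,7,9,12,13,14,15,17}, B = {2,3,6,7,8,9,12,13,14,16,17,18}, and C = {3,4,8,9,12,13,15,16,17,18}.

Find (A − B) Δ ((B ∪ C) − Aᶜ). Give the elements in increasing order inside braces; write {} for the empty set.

A − B = {4,5,15}
B ∪ C = {2,3,4,6,7,8,9,12,13,14,15,16,17,18}
Aᶜ = {2,6,8,10,11,16,18}
(B ∪ C) − Aᶜ = {3,4,7,9,12,13,14,15,17}
(A − B) Δ ((B ∪ C) − Aᶜ) = {3,5,7,9,12,13,14,17}

{3,5,7,9,12,13,14,17}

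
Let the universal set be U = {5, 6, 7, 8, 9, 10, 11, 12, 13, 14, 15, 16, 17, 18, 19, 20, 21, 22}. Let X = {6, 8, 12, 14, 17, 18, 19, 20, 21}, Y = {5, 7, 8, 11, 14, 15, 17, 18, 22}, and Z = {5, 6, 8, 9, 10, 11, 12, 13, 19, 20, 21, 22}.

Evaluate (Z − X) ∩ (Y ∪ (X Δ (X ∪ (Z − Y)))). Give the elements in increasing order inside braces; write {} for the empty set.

{5, 9, 10, 11, 13, 22}

Z − X = {5, 9, 10, 11, 13, 22}
Z − Y = {6, 9, 10, 12, 13, 19, 20, 21}
X ∪ (Z − Y) = {6, 8, 9, 10, 12, 13, 14, 17, 18, 19, 20, 21}
X Δ (X ∪ (Z − Y)) = {9, 10, 13}
Y ∪ (X Δ (X ∪ (Z − Y))) = {5, 7, 8, 9, 10, 11, 13, 14, 15, 17, 18, 22}
(Z − X) ∩ (Y ∪ (X Δ (X ∪ (Z − Y)))) = {5, 9, 10, 11, 13, 22}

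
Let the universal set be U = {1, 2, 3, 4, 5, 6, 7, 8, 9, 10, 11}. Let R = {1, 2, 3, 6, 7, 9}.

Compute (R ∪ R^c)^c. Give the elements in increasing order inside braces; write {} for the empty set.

{}

R^c = {4, 5, 8, 10, 11}
R ∪ R^c = {1, 2, 3, 4, 5, 6, 7, 8, 9, 10, 11}
(R ∪ R^c)^c = {}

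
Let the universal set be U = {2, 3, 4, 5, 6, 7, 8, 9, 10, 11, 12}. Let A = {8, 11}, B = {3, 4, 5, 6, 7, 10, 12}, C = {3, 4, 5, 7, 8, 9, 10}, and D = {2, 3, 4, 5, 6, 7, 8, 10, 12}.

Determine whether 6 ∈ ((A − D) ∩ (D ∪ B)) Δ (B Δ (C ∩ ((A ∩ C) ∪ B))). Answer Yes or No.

Yes

6 ∉ A and 6 ∈ D, so 6 ∉ A − D
6 ∈ D and 6 ∈ B, so 6 ∈ D ∪ B
6 ∉ (A − D) and 6 ∈ (D ∪ B), so 6 ∉ (A − D) ∩ (D ∪ B)
6 ∉ A and 6 ∉ C, so 6 ∉ A ∩ C
6 ∉ (A ∩ C) and 6 ∈ B, so 6 ∈ (A ∩ C) ∪ B
6 ∉ C and 6 ∈ ((A ∩ C) ∪ B), so 6 ∉ C ∩ ((A ∩ C) ∪ B)
6 ∈ B and 6 ∉ (C ∩ ((A ∩ C) ∪ B)), so 6 ∈ B Δ (C ∩ ((A ∩ C) ∪ B))
6 ∉ ((A − D) ∩ (D ∪ B)) and 6 ∈ (B Δ (C ∩ ((A ∩ C) ∪ B))), so 6 ∈ ((A − D) ∩ (D ∪ B)) Δ (B Δ (C ∩ ((A ∩ C) ∪ B)))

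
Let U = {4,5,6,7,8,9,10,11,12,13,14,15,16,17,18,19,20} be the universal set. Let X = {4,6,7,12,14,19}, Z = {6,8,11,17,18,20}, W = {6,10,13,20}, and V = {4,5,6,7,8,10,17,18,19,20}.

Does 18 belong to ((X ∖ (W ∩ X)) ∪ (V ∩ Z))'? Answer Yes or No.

No

18 ∉ W and 18 ∉ X, so 18 ∉ W ∩ X
18 ∉ X and 18 ∉ (W ∩ X), so 18 ∉ X ∖ (W ∩ X)
18 ∈ V and 18 ∈ Z, so 18 ∈ V ∩ Z
18 ∉ (X ∖ (W ∩ X)) and 18 ∈ (V ∩ Z), so 18 ∈ (X ∖ (W ∩ X)) ∪ (V ∩ Z)
18 ∉ ((X ∖ (W ∩ X)) ∪ (V ∩ Z))' since 18 ∈ ((X ∖ (W ∩ X)) ∪ (V ∩ Z))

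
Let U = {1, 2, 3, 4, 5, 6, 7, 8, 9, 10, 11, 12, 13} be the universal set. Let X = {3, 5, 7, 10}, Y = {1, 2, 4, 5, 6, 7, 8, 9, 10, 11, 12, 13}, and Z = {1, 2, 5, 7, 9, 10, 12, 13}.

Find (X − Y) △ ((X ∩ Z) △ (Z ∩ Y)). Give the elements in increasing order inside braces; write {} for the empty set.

X − Y = {3}
X ∩ Z = {5, 7, 10}
Z ∩ Y = {1, 2, 5, 7, 9, 10, 12, 13}
(X ∩ Z) △ (Z ∩ Y) = {1, 2, 9, 12, 13}
(X − Y) △ ((X ∩ Z) △ (Z ∩ Y)) = {1, 2, 3, 9, 12, 13}

{1, 2, 3, 9, 12, 13}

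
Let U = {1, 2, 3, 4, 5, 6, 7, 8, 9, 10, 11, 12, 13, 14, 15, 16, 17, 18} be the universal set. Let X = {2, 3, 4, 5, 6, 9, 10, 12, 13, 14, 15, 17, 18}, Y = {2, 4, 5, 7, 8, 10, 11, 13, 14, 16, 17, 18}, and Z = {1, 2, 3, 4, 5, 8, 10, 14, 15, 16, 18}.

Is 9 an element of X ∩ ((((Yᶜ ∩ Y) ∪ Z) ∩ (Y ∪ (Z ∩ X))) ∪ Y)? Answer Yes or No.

9 ∉ Y, so 9 ∈ Yᶜ
9 ∈ Yᶜ and 9 ∉ Y, so 9 ∉ Yᶜ ∩ Y
9 ∉ (Yᶜ ∩ Y) and 9 ∉ Z, so 9 ∉ (Yᶜ ∩ Y) ∪ Z
9 ∉ Z and 9 ∈ X, so 9 ∉ Z ∩ X
9 ∉ Y and 9 ∉ (Z ∩ X), so 9 ∉ Y ∪ (Z ∩ X)
9 ∉ ((Yᶜ ∩ Y) ∪ Z) and 9 ∉ (Y ∪ (Z ∩ X)), so 9 ∉ ((Yᶜ ∩ Y) ∪ Z) ∩ (Y ∪ (Z ∩ X))
9 ∉ (((Yᶜ ∩ Y) ∪ Z) ∩ (Y ∪ (Z ∩ X))) and 9 ∉ Y, so 9 ∉ (((Yᶜ ∩ Y) ∪ Z) ∩ (Y ∪ (Z ∩ X))) ∪ Y
9 ∈ X and 9 ∉ ((((Yᶜ ∩ Y) ∪ Z) ∩ (Y ∪ (Z ∩ X))) ∪ Y), so 9 ∉ X ∩ ((((Yᶜ ∩ Y) ∪ Z) ∩ (Y ∪ (Z ∩ X))) ∪ Y)

No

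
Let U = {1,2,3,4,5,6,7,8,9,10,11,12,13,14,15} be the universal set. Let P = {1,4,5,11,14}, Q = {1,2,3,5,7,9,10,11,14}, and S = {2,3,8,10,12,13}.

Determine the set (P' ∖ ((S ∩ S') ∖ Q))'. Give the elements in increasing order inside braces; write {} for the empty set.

P' = {2,3,6,7,8,9,10,12,13,15}
S' = {1,4,5,6,7,9,11,14,15}
S ∩ S' = {}
(S ∩ S') ∖ Q = {}
P' ∖ ((S ∩ S') ∖ Q) = {2,3,6,7,8,9,10,12,13,15}
(P' ∖ ((S ∩ S') ∖ Q))' = {1,4,5,11,14}

{1,4,5,11,14}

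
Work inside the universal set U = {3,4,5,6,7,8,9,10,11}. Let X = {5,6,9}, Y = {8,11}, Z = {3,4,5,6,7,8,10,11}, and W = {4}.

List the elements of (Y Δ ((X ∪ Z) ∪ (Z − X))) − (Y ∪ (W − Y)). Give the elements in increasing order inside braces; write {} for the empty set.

{3,5,6,7,9,10}

X ∪ Z = {3,4,5,6,7,8,9,10,11}
Z − X = {3,4,7,8,10,11}
(X ∪ Z) ∪ (Z − X) = {3,4,5,6,7,8,9,10,11}
Y Δ ((X ∪ Z) ∪ (Z − X)) = {3,4,5,6,7,9,10}
W − Y = {4}
Y ∪ (W − Y) = {4,8,11}
(Y Δ ((X ∪ Z) ∪ (Z − X))) − (Y ∪ (W − Y)) = {3,5,6,7,9,10}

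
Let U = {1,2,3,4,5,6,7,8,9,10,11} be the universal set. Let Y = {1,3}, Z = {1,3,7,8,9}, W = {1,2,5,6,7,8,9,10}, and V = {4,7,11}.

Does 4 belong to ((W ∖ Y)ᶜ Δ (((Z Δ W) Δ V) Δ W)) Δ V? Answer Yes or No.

Yes

4 ∉ W and 4 ∉ Y, so 4 ∉ W ∖ Y
4 ∈ (W ∖ Y)ᶜ since 4 ∉ (W ∖ Y)
4 ∉ Z and 4 ∉ W, so 4 ∉ Z Δ W
4 ∉ (Z Δ W) and 4 ∈ V, so 4 ∈ (Z Δ W) Δ V
4 ∈ ((Z Δ W) Δ V) and 4 ∉ W, so 4 ∈ ((Z Δ W) Δ V) Δ W
4 ∈ (W ∖ Y)ᶜ and 4 ∈ (((Z Δ W) Δ V) Δ W), so 4 ∉ (W ∖ Y)ᶜ Δ (((Z Δ W) Δ V) Δ W)
4 ∉ ((W ∖ Y)ᶜ Δ (((Z Δ W) Δ V) Δ W)) and 4 ∈ V, so 4 ∈ ((W ∖ Y)ᶜ Δ (((Z Δ W) Δ V) Δ W)) Δ V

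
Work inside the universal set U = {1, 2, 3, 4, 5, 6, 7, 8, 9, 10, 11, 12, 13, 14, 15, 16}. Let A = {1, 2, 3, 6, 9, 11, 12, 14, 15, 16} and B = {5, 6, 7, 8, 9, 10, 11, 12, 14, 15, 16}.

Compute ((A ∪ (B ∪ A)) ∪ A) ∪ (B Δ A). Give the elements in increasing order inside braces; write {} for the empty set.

B ∪ A = {1, 2, 3, 5, 6, 7, 8, 9, 10, 11, 12, 14, 15, 16}
A ∪ (B ∪ A) = {1, 2, 3, 5, 6, 7, 8, 9, 10, 11, 12, 14, 15, 16}
(A ∪ (B ∪ A)) ∪ A = {1, 2, 3, 5, 6, 7, 8, 9, 10, 11, 12, 14, 15, 16}
B Δ A = {1, 2, 3, 5, 7, 8, 10}
((A ∪ (B ∪ A)) ∪ A) ∪ (B Δ A) = {1, 2, 3, 5, 6, 7, 8, 9, 10, 11, 12, 14, 15, 16}

{1, 2, 3, 5, 6, 7, 8, 9, 10, 11, 12, 14, 15, 16}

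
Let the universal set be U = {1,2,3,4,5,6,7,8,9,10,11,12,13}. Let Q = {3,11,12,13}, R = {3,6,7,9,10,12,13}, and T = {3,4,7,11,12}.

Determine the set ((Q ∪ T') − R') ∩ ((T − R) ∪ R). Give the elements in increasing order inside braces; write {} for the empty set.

T' = {1,2,5,6,8,9,10,13}
Q ∪ T' = {1,2,3,5,6,8,9,10,11,12,13}
R' = {1,2,4,5,8,11}
(Q ∪ T') − R' = {3,6,9,10,12,13}
T − R = {4,11}
(T − R) ∪ R = {3,4,6,7,9,10,11,12,13}
((Q ∪ T') − R') ∩ ((T − R) ∪ R) = {3,6,9,10,12,13}

{3,6,9,10,12,13}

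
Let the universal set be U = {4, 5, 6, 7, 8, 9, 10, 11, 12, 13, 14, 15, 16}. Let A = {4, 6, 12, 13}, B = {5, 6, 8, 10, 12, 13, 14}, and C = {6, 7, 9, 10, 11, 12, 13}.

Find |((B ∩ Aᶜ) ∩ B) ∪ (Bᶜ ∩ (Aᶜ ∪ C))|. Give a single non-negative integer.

Aᶜ = {5, 7, 8, 9, 10, 11, 14, 15, 16}
B ∩ Aᶜ = {5, 8, 10, 14}
(B ∩ Aᶜ) ∩ B = {5, 8, 10, 14}
Bᶜ = {4, 7, 9, 11, 15, 16}
Aᶜ ∪ C = {5, 6, 7, 8, 9, 10, 11, 12, 13, 14, 15, 16}
Bᶜ ∩ (Aᶜ ∪ C) = {7, 9, 11, 15, 16}
((B ∩ Aᶜ) ∩ B) ∪ (Bᶜ ∩ (Aᶜ ∪ C)) = {5, 7, 8, 9, 10, 11, 14, 15, 16}
|((B ∩ Aᶜ) ∩ B) ∪ (Bᶜ ∩ (Aᶜ ∪ C))| = 9

9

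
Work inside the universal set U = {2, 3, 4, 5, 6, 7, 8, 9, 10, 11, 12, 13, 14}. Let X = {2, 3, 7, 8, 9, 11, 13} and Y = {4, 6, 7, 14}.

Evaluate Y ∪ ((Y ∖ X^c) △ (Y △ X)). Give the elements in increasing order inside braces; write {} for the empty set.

{2, 3, 4, 6, 7, 8, 9, 11, 13, 14}

X^c = {4, 5, 6, 10, 12, 14}
Y ∖ X^c = {7}
Y △ X = {2, 3, 4, 6, 8, 9, 11, 13, 14}
(Y ∖ X^c) △ (Y △ X) = {2, 3, 4, 6, 7, 8, 9, 11, 13, 14}
Y ∪ ((Y ∖ X^c) △ (Y △ X)) = {2, 3, 4, 6, 7, 8, 9, 11, 13, 14}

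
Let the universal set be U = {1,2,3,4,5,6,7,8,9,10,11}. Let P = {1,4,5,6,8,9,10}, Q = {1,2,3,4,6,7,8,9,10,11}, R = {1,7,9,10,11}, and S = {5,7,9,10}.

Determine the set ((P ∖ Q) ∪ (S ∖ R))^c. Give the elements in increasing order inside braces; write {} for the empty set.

P ∖ Q = {5}
S ∖ R = {5}
(P ∖ Q) ∪ (S ∖ R) = {5}
((P ∖ Q) ∪ (S ∖ R))^c = {1,2,3,4,6,7,8,9,10,11}

{1,2,3,4,6,7,8,9,10,11}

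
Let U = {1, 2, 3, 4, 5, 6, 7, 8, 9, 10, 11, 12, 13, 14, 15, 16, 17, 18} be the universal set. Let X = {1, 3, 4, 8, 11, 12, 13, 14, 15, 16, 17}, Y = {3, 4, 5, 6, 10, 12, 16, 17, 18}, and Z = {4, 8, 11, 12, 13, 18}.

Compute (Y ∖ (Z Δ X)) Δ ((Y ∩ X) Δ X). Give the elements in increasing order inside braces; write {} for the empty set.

{1, 4, 5, 6, 8, 10, 11, 12, 13, 14, 15}

Z Δ X = {1, 3, 14, 15, 16, 17, 18}
Y ∖ (Z Δ X) = {4, 5, 6, 10, 12}
Y ∩ X = {3, 4, 12, 16, 17}
(Y ∩ X) Δ X = {1, 8, 11, 13, 14, 15}
(Y ∖ (Z Δ X)) Δ ((Y ∩ X) Δ X) = {1, 4, 5, 6, 8, 10, 11, 12, 13, 14, 15}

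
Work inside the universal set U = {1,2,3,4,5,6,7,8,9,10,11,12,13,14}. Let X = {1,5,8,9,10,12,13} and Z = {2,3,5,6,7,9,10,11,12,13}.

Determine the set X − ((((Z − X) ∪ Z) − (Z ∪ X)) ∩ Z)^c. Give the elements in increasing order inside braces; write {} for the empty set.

Z − X = {2,3,6,7,11}
(Z − X) ∪ Z = {2,3,5,6,7,9,10,11,12,13}
Z ∪ X = {1,2,3,5,6,7,8,9,10,11,12,13}
((Z − X) ∪ Z) − (Z ∪ X) = {}
(((Z − X) ∪ Z) − (Z ∪ X)) ∩ Z = {}
((((Z − X) ∪ Z) − (Z ∪ X)) ∩ Z)^c = {1,2,3,4,5,6,7,8,9,10,11,12,13,14}
X − ((((Z − X) ∪ Z) − (Z ∪ X)) ∩ Z)^c = {}

{}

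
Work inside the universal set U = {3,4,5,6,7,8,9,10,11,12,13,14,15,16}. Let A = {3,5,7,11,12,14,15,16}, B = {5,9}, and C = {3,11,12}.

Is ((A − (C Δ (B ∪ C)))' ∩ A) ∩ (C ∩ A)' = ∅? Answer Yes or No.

No

B ∪ C = {3,5,9,11,12}
C Δ (B ∪ C) = {5,9}
A − (C Δ (B ∪ C)) = {3,7,11,12,14,15,16}
(A − (C Δ (B ∪ C)))' = {4,5,6,8,9,10,13}
(A − (C Δ (B ∪ C)))' ∩ A = {5}
C ∩ A = {3,11,12}
(C ∩ A)' = {4,5,6,7,8,9,10,13,14,15,16}
5 lies in both, so they are not disjoint.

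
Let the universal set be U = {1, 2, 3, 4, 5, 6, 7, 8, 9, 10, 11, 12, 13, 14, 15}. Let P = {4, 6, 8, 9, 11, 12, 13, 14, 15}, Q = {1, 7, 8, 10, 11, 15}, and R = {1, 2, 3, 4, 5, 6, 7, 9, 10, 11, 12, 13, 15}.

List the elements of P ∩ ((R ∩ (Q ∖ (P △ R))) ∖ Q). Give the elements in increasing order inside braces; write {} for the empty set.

P △ R = {1, 2, 3, 5, 7, 8, 10, 14}
Q ∖ (P △ R) = {11, 15}
R ∩ (Q ∖ (P △ R)) = {11, 15}
(R ∩ (Q ∖ (P △ R))) ∖ Q = {}
P ∩ ((R ∩ (Q ∖ (P △ R))) ∖ Q) = {}

{}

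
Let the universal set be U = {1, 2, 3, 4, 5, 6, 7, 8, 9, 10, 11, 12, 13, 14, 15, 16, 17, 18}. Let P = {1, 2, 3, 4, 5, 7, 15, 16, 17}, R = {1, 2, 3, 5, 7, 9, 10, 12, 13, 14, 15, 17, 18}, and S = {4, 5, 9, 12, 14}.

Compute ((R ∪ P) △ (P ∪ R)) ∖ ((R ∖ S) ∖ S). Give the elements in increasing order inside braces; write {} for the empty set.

R ∪ P = {1, 2, 3, 4, 5, 7, 9, 10, 12, 13, 14, 15, 16, 17, 18}
P ∪ R = {1, 2, 3, 4, 5, 7, 9, 10, 12, 13, 14, 15, 16, 17, 18}
(R ∪ P) △ (P ∪ R) = {}
R ∖ S = {1, 2, 3, 7, 10, 13, 15, 17, 18}
(R ∖ S) ∖ S = {1, 2, 3, 7, 10, 13, 15, 17, 18}
((R ∪ P) △ (P ∪ R)) ∖ ((R ∖ S) ∖ S) = {}

{}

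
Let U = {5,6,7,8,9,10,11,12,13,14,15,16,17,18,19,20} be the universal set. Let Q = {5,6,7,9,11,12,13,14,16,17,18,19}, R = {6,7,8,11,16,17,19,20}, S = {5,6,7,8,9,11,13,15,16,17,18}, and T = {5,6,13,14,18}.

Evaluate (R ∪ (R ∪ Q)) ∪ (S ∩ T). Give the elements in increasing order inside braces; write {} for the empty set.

R ∪ Q = {5,6,7,8,9,11,12,13,14,16,17,18,19,20}
R ∪ (R ∪ Q) = {5,6,7,8,9,11,12,13,14,16,17,18,19,20}
S ∩ T = {5,6,13,18}
(R ∪ (R ∪ Q)) ∪ (S ∩ T) = {5,6,7,8,9,11,12,13,14,16,17,18,19,20}

{5,6,7,8,9,11,12,13,14,16,17,18,19,20}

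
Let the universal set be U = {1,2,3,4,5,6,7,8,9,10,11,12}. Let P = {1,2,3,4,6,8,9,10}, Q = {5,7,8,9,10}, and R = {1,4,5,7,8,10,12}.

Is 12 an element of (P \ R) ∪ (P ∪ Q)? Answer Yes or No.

12 ∉ P and 12 ∈ R, so 12 ∉ P \ R
12 ∉ P and 12 ∉ Q, so 12 ∉ P ∪ Q
12 ∉ (P \ R) and 12 ∉ (P ∪ Q), so 12 ∉ (P \ R) ∪ (P ∪ Q)

No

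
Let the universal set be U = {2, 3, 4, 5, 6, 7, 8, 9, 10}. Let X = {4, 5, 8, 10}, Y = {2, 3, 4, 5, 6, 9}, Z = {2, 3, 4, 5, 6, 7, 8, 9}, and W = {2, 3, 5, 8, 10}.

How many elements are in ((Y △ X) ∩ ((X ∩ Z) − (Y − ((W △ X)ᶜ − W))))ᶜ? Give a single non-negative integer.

Y △ X = {2, 3, 6, 8, 9, 10}
X ∩ Z = {4, 5, 8}
W △ X = {2, 3, 4}
(W △ X)ᶜ = {5, 6, 7, 8, 9, 10}
(W △ X)ᶜ − W = {6, 7, 9}
Y − ((W △ X)ᶜ − W) = {2, 3, 4, 5}
(X ∩ Z) − (Y − ((W △ X)ᶜ − W)) = {8}
(Y △ X) ∩ ((X ∩ Z) − (Y − ((W △ X)ᶜ − W))) = {8}
((Y △ X) ∩ ((X ∩ Z) − (Y − ((W △ X)ᶜ − W))))ᶜ = {2, 3, 4, 5, 6, 7, 9, 10}
|((Y △ X) ∩ ((X ∩ Z) − (Y − ((W △ X)ᶜ − W))))ᶜ| = 8

8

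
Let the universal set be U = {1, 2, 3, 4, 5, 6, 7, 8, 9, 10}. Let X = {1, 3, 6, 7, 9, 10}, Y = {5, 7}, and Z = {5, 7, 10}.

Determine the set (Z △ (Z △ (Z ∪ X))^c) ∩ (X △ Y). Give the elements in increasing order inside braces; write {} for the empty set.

{}

Z ∪ X = {1, 3, 5, 6, 7, 9, 10}
Z △ (Z ∪ X) = {1, 3, 6, 9}
(Z △ (Z ∪ X))^c = {2, 4, 5, 7, 8, 10}
Z △ (Z △ (Z ∪ X))^c = {2, 4, 8}
X △ Y = {1, 3, 5, 6, 9, 10}
(Z △ (Z △ (Z ∪ X))^c) ∩ (X △ Y) = {}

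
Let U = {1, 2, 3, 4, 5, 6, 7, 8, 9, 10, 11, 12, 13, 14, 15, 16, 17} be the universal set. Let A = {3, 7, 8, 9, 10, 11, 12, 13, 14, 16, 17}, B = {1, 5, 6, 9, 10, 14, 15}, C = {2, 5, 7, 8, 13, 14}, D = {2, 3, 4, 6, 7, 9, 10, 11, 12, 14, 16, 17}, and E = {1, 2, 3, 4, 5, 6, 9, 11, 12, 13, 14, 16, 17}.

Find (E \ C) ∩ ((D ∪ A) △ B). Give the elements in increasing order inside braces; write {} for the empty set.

{1, 3, 4, 11, 12, 16, 17}

E \ C = {1, 3, 4, 6, 9, 11, 12, 16, 17}
D ∪ A = {2, 3, 4, 6, 7, 8, 9, 10, 11, 12, 13, 14, 16, 17}
(D ∪ A) △ B = {1, 2, 3, 4, 5, 7, 8, 11, 12, 13, 15, 16, 17}
(E \ C) ∩ ((D ∪ A) △ B) = {1, 3, 4, 11, 12, 16, 17}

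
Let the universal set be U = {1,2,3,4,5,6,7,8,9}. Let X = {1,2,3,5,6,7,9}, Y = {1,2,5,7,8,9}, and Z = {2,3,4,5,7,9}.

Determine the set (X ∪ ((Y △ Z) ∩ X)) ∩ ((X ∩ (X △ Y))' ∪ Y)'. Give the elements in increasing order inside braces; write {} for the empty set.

Y △ Z = {1,3,4,8}
(Y △ Z) ∩ X = {1,3}
X ∪ ((Y △ Z) ∩ X) = {1,2,3,5,6,7,9}
X △ Y = {3,6,8}
X ∩ (X △ Y) = {3,6}
(X ∩ (X △ Y))' = {1,2,4,5,7,8,9}
(X ∩ (X △ Y))' ∪ Y = {1,2,4,5,7,8,9}
((X ∩ (X △ Y))' ∪ Y)' = {3,6}
(X ∪ ((Y △ Z) ∩ X)) ∩ ((X ∩ (X △ Y))' ∪ Y)' = {3,6}

{3,6}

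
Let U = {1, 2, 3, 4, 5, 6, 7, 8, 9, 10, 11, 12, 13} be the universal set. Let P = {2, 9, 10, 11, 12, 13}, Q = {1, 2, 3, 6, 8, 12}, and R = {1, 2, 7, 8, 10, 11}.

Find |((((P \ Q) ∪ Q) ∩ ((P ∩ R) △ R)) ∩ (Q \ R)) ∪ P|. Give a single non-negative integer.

6

P \ Q = {9, 10, 11, 13}
(P \ Q) ∪ Q = {1, 2, 3, 6, 8, 9, 10, 11, 12, 13}
P ∩ R = {2, 10, 11}
(P ∩ R) △ R = {1, 7, 8}
((P \ Q) ∪ Q) ∩ ((P ∩ R) △ R) = {1, 8}
Q \ R = {3, 6, 12}
(((P \ Q) ∪ Q) ∩ ((P ∩ R) △ R)) ∩ (Q \ R) = {}
((((P \ Q) ∪ Q) ∩ ((P ∩ R) △ R)) ∩ (Q \ R)) ∪ P = {2, 9, 10, 11, 12, 13}
|((((P \ Q) ∪ Q) ∩ ((P ∩ R) △ R)) ∩ (Q \ R)) ∪ P| = 6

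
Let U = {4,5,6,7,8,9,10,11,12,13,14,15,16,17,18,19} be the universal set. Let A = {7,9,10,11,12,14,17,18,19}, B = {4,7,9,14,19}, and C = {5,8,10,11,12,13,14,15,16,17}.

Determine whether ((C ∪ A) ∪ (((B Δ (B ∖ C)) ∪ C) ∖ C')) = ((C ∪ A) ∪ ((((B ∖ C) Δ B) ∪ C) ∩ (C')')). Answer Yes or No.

Yes

C ∪ A = {5,7,8,9,10,11,12,13,14,15,16,17,18,19}
B ∖ C = {4,7,9,19}
B Δ (B ∖ C) = {14}
(B Δ (B ∖ C)) ∪ C = {5,8,10,11,12,13,14,15,16,17}
C' = {4,6,7,9,18,19}
((B Δ (B ∖ C)) ∪ C) ∖ C' = {5,8,10,11,12,13,14,15,16,17}
(C ∪ A) ∪ (((B Δ (B ∖ C)) ∪ C) ∖ C') = {5,7,8,9,10,11,12,13,14,15,16,17,18,19}
(B ∖ C) Δ B = {14}
((B ∖ C) Δ B) ∪ C = {5,8,10,11,12,13,14,15,16,17}
(C')' = {5,8,10,11,12,13,14,15,16,17}
(((B ∖ C) Δ B) ∪ C) ∩ (C')' = {5,8,10,11,12,13,14,15,16,17}
(C ∪ A) ∪ ((((B ∖ C) Δ B) ∪ C) ∩ (C')') = {5,7,8,9,10,11,12,13,14,15,16,17,18,19}
Both equal {5,7,8,9,10,11,12,13,14,15,16,17,18,19}, so (C ∪ A) ∪ (((B Δ (B ∖ C)) ∪ C) ∖ C') = (C ∪ A) ∪ ((((B ∖ C) Δ B) ∪ C) ∩ (C')').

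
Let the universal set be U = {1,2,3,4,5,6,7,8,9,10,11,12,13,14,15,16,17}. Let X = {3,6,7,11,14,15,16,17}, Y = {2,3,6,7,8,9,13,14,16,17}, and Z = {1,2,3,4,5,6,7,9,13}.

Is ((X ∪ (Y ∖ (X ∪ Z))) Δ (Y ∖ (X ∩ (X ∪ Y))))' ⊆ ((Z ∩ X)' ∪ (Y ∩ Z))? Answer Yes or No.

X ∪ Z = {1,2,3,4,5,6,7,9,11,13,14,15,16,17}
Y ∖ (X ∪ Z) = {8}
X ∪ (Y ∖ (X ∪ Z)) = {3,6,7,8,11,14,15,16,17}
X ∪ Y = {2,3,6,7,8,9,11,13,14,15,16,17}
X ∩ (X ∪ Y) = {3,6,7,11,14,15,16,17}
Y ∖ (X ∩ (X ∪ Y)) = {2,8,9,13}
(X ∪ (Y ∖ (X ∪ Z))) Δ (Y ∖ (X ∩ (X ∪ Y))) = {2,3,6,7,9,11,13,14,15,16,17}
((X ∪ (Y ∖ (X ∪ Z))) Δ (Y ∖ (X ∩ (X ∪ Y))))' = {1,4,5,8,10,12}
Z ∩ X = {3,6,7}
(Z ∩ X)' = {1,2,4,5,8,9,10,11,12,13,14,15,16,17}
Y ∩ Z = {2,3,6,7,9,13}
(Z ∩ X)' ∪ (Y ∩ Z) = {1,2,3,4,5,6,7,8,9,10,11,12,13,14,15,16,17}
Every element of {1,4,5,8,10,12} is in {1,2,3,4,5,6,7,8,9,10,11,12,13,14,15,16,17}, so ((X ∪ (Y ∖ (X ∪ Z))) Δ (Y ∖ (X ∩ (X ∪ Y))))' ⊆ (Z ∩ X)' ∪ (Y ∩ Z).

Yes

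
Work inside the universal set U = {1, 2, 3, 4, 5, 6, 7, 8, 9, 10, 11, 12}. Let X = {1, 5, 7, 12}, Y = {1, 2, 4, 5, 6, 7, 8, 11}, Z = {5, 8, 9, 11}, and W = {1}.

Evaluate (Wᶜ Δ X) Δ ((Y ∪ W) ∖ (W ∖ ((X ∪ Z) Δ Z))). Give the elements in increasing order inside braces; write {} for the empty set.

{3, 5, 7, 9, 10}

Wᶜ = {2, 3, 4, 5, 6, 7, 8, 9, 10, 11, 12}
Wᶜ Δ X = {1, 2, 3, 4, 6, 8, 9, 10, 11}
Y ∪ W = {1, 2, 4, 5, 6, 7, 8, 11}
X ∪ Z = {1, 5, 7, 8, 9, 11, 12}
(X ∪ Z) Δ Z = {1, 7, 12}
W ∖ ((X ∪ Z) Δ Z) = {}
(Y ∪ W) ∖ (W ∖ ((X ∪ Z) Δ Z)) = {1, 2, 4, 5, 6, 7, 8, 11}
(Wᶜ Δ X) Δ ((Y ∪ W) ∖ (W ∖ ((X ∪ Z) Δ Z))) = {3, 5, 7, 9, 10}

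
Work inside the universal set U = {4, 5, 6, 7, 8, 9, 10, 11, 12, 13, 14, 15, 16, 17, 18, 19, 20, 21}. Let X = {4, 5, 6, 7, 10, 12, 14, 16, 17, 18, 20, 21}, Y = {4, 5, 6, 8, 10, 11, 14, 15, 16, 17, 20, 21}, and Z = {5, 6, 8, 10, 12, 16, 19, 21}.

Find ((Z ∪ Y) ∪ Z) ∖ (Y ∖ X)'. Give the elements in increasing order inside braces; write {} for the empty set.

{8, 11, 15}

Z ∪ Y = {4, 5, 6, 8, 10, 11, 12, 14, 15, 16, 17, 19, 20, 21}
(Z ∪ Y) ∪ Z = {4, 5, 6, 8, 10, 11, 12, 14, 15, 16, 17, 19, 20, 21}
Y ∖ X = {8, 11, 15}
(Y ∖ X)' = {4, 5, 6, 7, 9, 10, 12, 13, 14, 16, 17, 18, 19, 20, 21}
((Z ∪ Y) ∪ Z) ∖ (Y ∖ X)' = {8, 11, 15}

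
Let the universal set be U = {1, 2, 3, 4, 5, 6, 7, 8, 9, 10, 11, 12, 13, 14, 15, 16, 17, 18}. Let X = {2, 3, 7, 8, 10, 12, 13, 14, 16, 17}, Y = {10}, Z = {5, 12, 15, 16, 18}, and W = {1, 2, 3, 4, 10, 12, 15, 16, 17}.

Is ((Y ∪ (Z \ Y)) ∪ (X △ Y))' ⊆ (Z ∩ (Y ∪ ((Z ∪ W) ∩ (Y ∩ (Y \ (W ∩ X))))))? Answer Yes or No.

Z \ Y = {5, 12, 15, 16, 18}
Y ∪ (Z \ Y) = {5, 10, 12, 15, 16, 18}
X △ Y = {2, 3, 7, 8, 12, 13, 14, 16, 17}
(Y ∪ (Z \ Y)) ∪ (X △ Y) = {2, 3, 5, 7, 8, 10, 12, 13, 14, 15, 16, 17, 18}
((Y ∪ (Z \ Y)) ∪ (X △ Y))' = {1, 4, 6, 9, 11}
Z ∪ W = {1, 2, 3, 4, 5, 10, 12, 15, 16, 17, 18}
W ∩ X = {2, 3, 10, 12, 16, 17}
Y \ (W ∩ X) = {}
Y ∩ (Y \ (W ∩ X)) = {}
(Z ∪ W) ∩ (Y ∩ (Y \ (W ∩ X))) = {}
Y ∪ ((Z ∪ W) ∩ (Y ∩ (Y \ (W ∩ X)))) = {10}
Z ∩ (Y ∪ ((Z ∪ W) ∩ (Y ∩ (Y \ (W ∩ X))))) = {}
1 ∈ ((Y ∪ (Z \ Y)) ∪ (X △ Y))' but 1 ∉ Z ∩ (Y ∪ ((Z ∪ W) ∩ (Y ∩ (Y \ (W ∩ X))))), so the inclusion fails.

No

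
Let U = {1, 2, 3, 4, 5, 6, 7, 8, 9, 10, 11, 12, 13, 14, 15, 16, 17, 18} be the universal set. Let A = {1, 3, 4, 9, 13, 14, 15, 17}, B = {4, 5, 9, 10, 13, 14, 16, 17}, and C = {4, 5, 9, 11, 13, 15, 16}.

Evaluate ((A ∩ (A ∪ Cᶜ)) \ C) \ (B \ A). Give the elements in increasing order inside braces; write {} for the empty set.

Cᶜ = {1, 2, 3, 6, 7, 8, 10, 12, 14, 17, 18}
A ∪ Cᶜ = {1, 2, 3, 4, 6, 7, 8, 9, 10, 12, 13, 14, 15, 17, 18}
A ∩ (A ∪ Cᶜ) = {1, 3, 4, 9, 13, 14, 15, 17}
(A ∩ (A ∪ Cᶜ)) \ C = {1, 3, 14, 17}
B \ A = {5, 10, 16}
((A ∩ (A ∪ Cᶜ)) \ C) \ (B \ A) = {1, 3, 14, 17}

{1, 3, 14, 17}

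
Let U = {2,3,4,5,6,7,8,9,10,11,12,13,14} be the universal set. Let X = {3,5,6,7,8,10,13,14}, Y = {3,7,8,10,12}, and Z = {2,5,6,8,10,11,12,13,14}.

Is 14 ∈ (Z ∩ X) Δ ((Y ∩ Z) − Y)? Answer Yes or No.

14 ∈ Z and 14 ∈ X, so 14 ∈ Z ∩ X
14 ∉ Y and 14 ∈ Z, so 14 ∉ Y ∩ Z
14 ∉ (Y ∩ Z) and 14 ∉ Y, so 14 ∉ (Y ∩ Z) − Y
14 ∈ (Z ∩ X) and 14 ∉ ((Y ∩ Z) − Y), so 14 ∈ (Z ∩ X) Δ ((Y ∩ Z) − Y)

Yes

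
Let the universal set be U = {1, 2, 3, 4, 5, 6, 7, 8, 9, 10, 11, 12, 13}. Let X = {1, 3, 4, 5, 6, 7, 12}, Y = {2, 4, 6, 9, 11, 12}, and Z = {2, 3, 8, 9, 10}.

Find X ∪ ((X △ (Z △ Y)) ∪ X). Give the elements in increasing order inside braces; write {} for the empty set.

Z △ Y = {3, 4, 6, 8, 10, 11, 12}
X △ (Z △ Y) = {1, 5, 7, 8, 10, 11}
(X △ (Z △ Y)) ∪ X = {1, 3, 4, 5, 6, 7, 8, 10, 11, 12}
X ∪ ((X △ (Z △ Y)) ∪ X) = {1, 3, 4, 5, 6, 7, 8, 10, 11, 12}

{1, 3, 4, 5, 6, 7, 8, 10, 11, 12}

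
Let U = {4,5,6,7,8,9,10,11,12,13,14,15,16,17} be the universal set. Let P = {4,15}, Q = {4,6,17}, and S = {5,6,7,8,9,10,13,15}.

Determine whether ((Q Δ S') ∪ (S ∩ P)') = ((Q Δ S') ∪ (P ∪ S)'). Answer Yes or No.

No

S' = {4,11,12,14,16,17}
Q Δ S' = {6,11,12,14,16}
S ∩ P = {15}
(S ∩ P)' = {4,5,6,7,8,9,10,11,12,13,14,16,17}
(Q Δ S') ∪ (S ∩ P)' = {4,5,6,7,8,9,10,11,12,13,14,16,17}
P ∪ S = {4,5,6,7,8,9,10,13,15}
(P ∪ S)' = {11,12,14,16,17}
(Q Δ S') ∪ (P ∪ S)' = {6,11,12,14,16,17}
4 ∈ (Q Δ S') ∪ (S ∩ P)' but 4 ∉ (Q Δ S') ∪ (P ∪ S)', so they differ.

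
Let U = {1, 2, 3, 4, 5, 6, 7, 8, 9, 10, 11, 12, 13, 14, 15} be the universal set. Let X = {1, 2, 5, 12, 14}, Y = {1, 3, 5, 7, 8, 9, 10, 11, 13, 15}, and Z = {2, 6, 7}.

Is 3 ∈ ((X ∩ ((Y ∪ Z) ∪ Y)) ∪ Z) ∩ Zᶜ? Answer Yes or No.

No

3 ∈ Y and 3 ∉ Z, so 3 ∈ Y ∪ Z
3 ∈ (Y ∪ Z) and 3 ∈ Y, so 3 ∈ (Y ∪ Z) ∪ Y
3 ∉ X and 3 ∈ ((Y ∪ Z) ∪ Y), so 3 ∉ X ∩ ((Y ∪ Z) ∪ Y)
3 ∉ (X ∩ ((Y ∪ Z) ∪ Y)) and 3 ∉ Z, so 3 ∉ (X ∩ ((Y ∪ Z) ∪ Y)) ∪ Z
3 ∉ Z, so 3 ∈ Zᶜ
3 ∉ ((X ∩ ((Y ∪ Z) ∪ Y)) ∪ Z) and 3 ∈ Zᶜ, so 3 ∉ ((X ∩ ((Y ∪ Z) ∪ Y)) ∪ Z) ∩ Zᶜ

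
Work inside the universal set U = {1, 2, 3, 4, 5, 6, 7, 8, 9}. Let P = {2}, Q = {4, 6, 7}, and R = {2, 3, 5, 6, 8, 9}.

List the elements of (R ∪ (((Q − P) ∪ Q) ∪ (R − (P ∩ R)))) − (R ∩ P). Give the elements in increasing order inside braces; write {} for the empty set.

{3, 4, 5, 6, 7, 8, 9}

Q − P = {4, 6, 7}
(Q − P) ∪ Q = {4, 6, 7}
P ∩ R = {2}
R − (P ∩ R) = {3, 5, 6, 8, 9}
((Q − P) ∪ Q) ∪ (R − (P ∩ R)) = {3, 4, 5, 6, 7, 8, 9}
R ∪ (((Q − P) ∪ Q) ∪ (R − (P ∩ R))) = {2, 3, 4, 5, 6, 7, 8, 9}
R ∩ P = {2}
(R ∪ (((Q − P) ∪ Q) ∪ (R − (P ∩ R)))) − (R ∩ P) = {3, 4, 5, 6, 7, 8, 9}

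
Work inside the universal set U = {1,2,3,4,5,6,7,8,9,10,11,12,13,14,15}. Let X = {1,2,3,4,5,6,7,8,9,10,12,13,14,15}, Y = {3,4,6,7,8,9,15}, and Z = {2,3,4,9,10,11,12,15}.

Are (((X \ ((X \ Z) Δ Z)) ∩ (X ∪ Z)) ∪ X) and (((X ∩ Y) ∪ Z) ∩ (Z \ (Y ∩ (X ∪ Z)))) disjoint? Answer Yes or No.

No

X \ Z = {1,5,6,7,8,13,14}
(X \ Z) Δ Z = {1,2,3,4,5,6,7,8,9,10,11,12,13,14,15}
X \ ((X \ Z) Δ Z) = {}
X ∪ Z = {1,2,3,4,5,6,7,8,9,10,11,12,13,14,15}
(X \ ((X \ Z) Δ Z)) ∩ (X ∪ Z) = {}
((X \ ((X \ Z) Δ Z)) ∩ (X ∪ Z)) ∪ X = {1,2,3,4,5,6,7,8,9,10,12,13,14,15}
X ∩ Y = {3,4,6,7,8,9,15}
(X ∩ Y) ∪ Z = {2,3,4,6,7,8,9,10,11,12,15}
Y ∩ (X ∪ Z) = {3,4,6,7,8,9,15}
Z \ (Y ∩ (X ∪ Z)) = {2,10,11,12}
((X ∩ Y) ∪ Z) ∩ (Z \ (Y ∩ (X ∪ Z))) = {2,10,11,12}
2 lies in both, so they are not disjoint.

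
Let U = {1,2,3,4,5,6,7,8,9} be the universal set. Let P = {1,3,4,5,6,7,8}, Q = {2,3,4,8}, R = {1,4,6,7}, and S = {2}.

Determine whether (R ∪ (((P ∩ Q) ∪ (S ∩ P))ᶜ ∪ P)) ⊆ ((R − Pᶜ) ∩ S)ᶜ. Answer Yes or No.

P ∩ Q = {3,4,8}
S ∩ P = {}
(P ∩ Q) ∪ (S ∩ P) = {3,4,8}
((P ∩ Q) ∪ (S ∩ P))ᶜ = {1,2,5,6,7,9}
((P ∩ Q) ∪ (S ∩ P))ᶜ ∪ P = {1,2,3,4,5,6,7,8,9}
R ∪ (((P ∩ Q) ∪ (S ∩ P))ᶜ ∪ P) = {1,2,3,4,5,6,7,8,9}
Pᶜ = {2,9}
R − Pᶜ = {1,4,6,7}
(R − Pᶜ) ∩ S = {}
((R − Pᶜ) ∩ S)ᶜ = {1,2,3,4,5,6,7,8,9}
Every element of {1,2,3,4,5,6,7,8,9} is in {1,2,3,4,5,6,7,8,9}, so R ∪ (((P ∩ Q) ∪ (S ∩ P))ᶜ ∪ P) ⊆ ((R − Pᶜ) ∩ S)ᶜ.

Yes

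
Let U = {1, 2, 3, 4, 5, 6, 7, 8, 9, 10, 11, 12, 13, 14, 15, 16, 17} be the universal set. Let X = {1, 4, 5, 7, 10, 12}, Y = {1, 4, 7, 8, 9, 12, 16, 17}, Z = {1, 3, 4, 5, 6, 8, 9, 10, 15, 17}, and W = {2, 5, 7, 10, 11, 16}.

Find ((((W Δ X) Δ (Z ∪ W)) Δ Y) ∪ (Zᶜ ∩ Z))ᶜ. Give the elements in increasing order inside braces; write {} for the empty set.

W Δ X = {1, 2, 4, 11, 12, 16}
Z ∪ W = {1, 2, 3, 4, 5, 6, 7, 8, 9, 10, 11, 15, 16, 17}
(W Δ X) Δ (Z ∪ W) = {3, 5, 6, 7, 8, 9, 10, 12, 15, 17}
((W Δ X) Δ (Z ∪ W)) Δ Y = {1, 3, 4, 5, 6, 10, 15, 16}
Zᶜ = {2, 7, 11, 12, 13, 14, 16}
Zᶜ ∩ Z = {}
(((W Δ X) Δ (Z ∪ W)) Δ Y) ∪ (Zᶜ ∩ Z) = {1, 3, 4, 5, 6, 10, 15, 16}
((((W Δ X) Δ (Z ∪ W)) Δ Y) ∪ (Zᶜ ∩ Z))ᶜ = {2, 7, 8, 9, 11, 12, 13, 14, 17}

{2, 7, 8, 9, 11, 12, 13, 14, 17}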